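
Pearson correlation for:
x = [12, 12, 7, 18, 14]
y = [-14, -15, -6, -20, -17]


n=5, Σx=63, Σy=-72, Σxy=-988, Σx²=857, Σy²=1146
r = (5×(-988) - 63×(-72))/√((5×857 - 63²)(5×1146 - (-72)²))
= -404/√(316×546) = -404/√172536 ≈ -404/415.3745 ≈ -0.9726

r ≈ -0.9726


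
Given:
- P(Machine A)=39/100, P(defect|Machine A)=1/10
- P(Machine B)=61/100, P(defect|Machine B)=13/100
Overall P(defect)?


P(B) = Σ P(B|Aᵢ)×P(Aᵢ)
  1/10×39/100 = 39/1000
  13/100×61/100 = 793/10000
Sum = 1183/10000

P(defect) = 1183/10000 ≈ 11.83%


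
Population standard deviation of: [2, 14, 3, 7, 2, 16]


Mean = 44/6 = 22/3
  (2-22/3)²=256/9
  (14-22/3)²=400/9
  (3-22/3)²=169/9
  (7-22/3)²=1/9
  (2-22/3)²=256/9
  (16-22/3)²=676/9
Σ(x-μ)² = 586/3
σ² = (586/3)/6 = 293/9

σ = √(293/9) ≈ 5.7057


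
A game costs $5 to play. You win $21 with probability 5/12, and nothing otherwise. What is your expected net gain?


E[gain] = (21-5)×5/12 + (-5)×7/12
= 20/3 - 35/12 = 15/4

Expected net gain = $15/4 ≈ $3.75


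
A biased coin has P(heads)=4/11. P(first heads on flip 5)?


Geometric: P(X=5) = (1-p)^(k-1)×p = (7/11)^4×4/11 = 9604/161051

P(X=5) = 9604/161051 ≈ 5.96%


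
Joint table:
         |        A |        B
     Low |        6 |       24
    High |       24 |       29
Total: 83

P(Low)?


P(Low) = (6+24)/83 = 30/83

P(Low) = 30/83 ≈ 36.14%


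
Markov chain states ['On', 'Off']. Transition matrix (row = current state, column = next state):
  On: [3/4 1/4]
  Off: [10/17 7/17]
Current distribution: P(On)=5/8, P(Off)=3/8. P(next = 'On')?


P(next=On) = Σᵢ P(now=i)×P(i→On)
= 5/8×3/4 + 3/8×10/17
= 15/32 + 15/68 = 375/544

P = 375/544 ≈ 0.6893


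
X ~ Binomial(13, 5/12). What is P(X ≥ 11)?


P(X ≥ 11) = Σ P(X=i) for i=11..13
P(X=11) = 31103515625/17832200896512
P(X=12) = 22216796875/106993205379072
P(X=13) = 1220703125/106993205379072
Sum = 11669921875/5944066965504

P(X ≥ 11) = 11669921875/5944066965504 ≈ 0.20%


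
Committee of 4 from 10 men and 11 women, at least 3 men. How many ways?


Count by #men:
  3M,1W: C(10,3)×C(11,1)=1320
  4M,0W: C(10,4)×C(11,0)=210
Total = 1530

1530


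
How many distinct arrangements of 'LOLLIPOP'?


Letters: 8, freq: {'L': 3, 'O': 2, 'I': 1, 'P': 2}
8!/(3!×2!×1!×2!) = 40320/24 = 1680

1680


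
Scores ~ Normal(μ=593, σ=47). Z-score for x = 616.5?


z = (x - μ)/σ = (616.5 - 593)/47 = 0.5

z = 0.5


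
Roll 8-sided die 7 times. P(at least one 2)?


P(no 2)^7 = (7/8)^7 = 823543/2097152
P(≥1) = 1 - 823543/2097152 = 1273609/2097152

P = 1273609/2097152 ≈ 60.73%


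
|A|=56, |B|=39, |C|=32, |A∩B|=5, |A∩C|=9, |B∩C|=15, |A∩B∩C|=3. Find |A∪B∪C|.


|A∪B∪C| = 56+39+32-5-9-15+3 = 101

|A∪B∪C| = 101


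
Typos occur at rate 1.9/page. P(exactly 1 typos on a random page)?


Poisson(λ=1.9): P(X=1) = e^(-λ)×λ^k/k!
= e^(-1.9) × 1.9^1 / 1!
≈ 0.1495686192 × 1.9 / 1 ≈ 0.284180

P(X=1) ≈ 0.284180 ≈ 28.42%


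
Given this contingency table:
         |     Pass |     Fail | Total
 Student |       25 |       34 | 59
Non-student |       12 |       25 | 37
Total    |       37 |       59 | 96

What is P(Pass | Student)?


P(Pass | Student) = 25/(25+34) = 25/59

P(Pass|Student) = 25/59 ≈ 42.37%


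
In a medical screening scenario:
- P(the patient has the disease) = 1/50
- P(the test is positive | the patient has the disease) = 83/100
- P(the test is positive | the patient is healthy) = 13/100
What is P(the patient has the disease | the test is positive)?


Using Bayes' theorem:
P(A|B) = P(B|A)·P(A) / P(B)

P(the test is positive) = 83/100 × 1/50 + 13/100 × 49/50
= 83/5000 + 637/5000 = 18/125

P(the patient has the disease|the test is positive) = (83/5000) / (18/125) = 83/720

P(the patient has the disease|the test is positive) = 83/720 ≈ 11.53%


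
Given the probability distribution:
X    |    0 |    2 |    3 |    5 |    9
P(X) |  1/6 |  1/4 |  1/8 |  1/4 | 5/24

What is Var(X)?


E[X] = 4
E[X²] = 101/4
Var(X) = E[X²] - (E[X])² = 101/4 - 16 = 37/4

Var(X) = 37/4 ≈ 9.2500


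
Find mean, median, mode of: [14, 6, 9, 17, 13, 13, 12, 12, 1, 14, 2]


Sorted: [1, 2, 6, 9, 12, 12, 13, 13, 14, 14, 17]
Mean = 113/11
Median = 12
Freq: {14: 2, 6: 1, 9: 1, 17: 1, 13: 2, 12: 2, 1: 1, 2: 1}
Mode: [12, 13, 14]

Mean=113/11, Median=12, Mode=[12, 13, 14]


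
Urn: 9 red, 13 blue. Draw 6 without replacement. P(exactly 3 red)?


Hypergeometric: C(9,3)×C(13,3)/C(22,6)
= 84×286/74613 = 104/323

P(X=3) = 104/323 ≈ 32.20%


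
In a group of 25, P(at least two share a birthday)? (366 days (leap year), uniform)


P(all different) = Π(366-i)/366 for i=0..24
= 0.432316
P(match) = 1 - 0.432316 = 0.567684

P ≈ 0.5677 ≈ 56.77%


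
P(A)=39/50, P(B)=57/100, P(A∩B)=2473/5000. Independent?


P(A)×P(B) = 2223/5000
P(A∩B) = 2473/5000
Not equal → NOT independent

No, not independent


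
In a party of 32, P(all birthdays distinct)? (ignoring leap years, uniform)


P(all different) = Π(365-i)/365 for i=0..31
= (365/365)×(364/365)×...×(334/365)
= 0.246652

P ≈ 0.2467 ≈ 24.67%


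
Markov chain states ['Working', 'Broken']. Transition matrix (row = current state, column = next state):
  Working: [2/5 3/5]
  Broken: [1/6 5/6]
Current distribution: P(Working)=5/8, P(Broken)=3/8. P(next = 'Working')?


P(next=Working) = Σᵢ P(now=i)×P(i→Working)
= 5/8×2/5 + 3/8×1/6
= 1/4 + 1/16 = 5/16

P = 5/16 ≈ 0.3125


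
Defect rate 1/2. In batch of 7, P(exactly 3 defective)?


Binomial: P(X=3) = C(7,3)×p^3×(1-p)^4
= 35 × 1/8 × 1/16 = 35/128

P(X=3) = 35/128 ≈ 27.34%


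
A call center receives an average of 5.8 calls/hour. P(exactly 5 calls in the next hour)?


Poisson(λ=5.8): P(X=5) = e^(-λ)×λ^k/k!
= e^(-5.8) × 5.8^5 / 5!
≈ 0.003027554745 × 6563.56768 / 120 ≈ 0.165596

P(X=5) ≈ 0.165596 ≈ 16.56%


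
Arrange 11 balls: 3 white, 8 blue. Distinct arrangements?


11!/(3!×8!) = 165

165


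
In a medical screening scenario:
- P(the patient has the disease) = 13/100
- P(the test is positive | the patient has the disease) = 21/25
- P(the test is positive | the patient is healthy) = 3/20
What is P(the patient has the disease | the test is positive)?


Using Bayes' theorem:
P(A|B) = P(B|A)·P(A) / P(B)

P(the test is positive) = 21/25 × 13/100 + 3/20 × 87/100
= 273/2500 + 261/2000 = 2397/10000

P(the patient has the disease|the test is positive) = (273/2500) / (2397/10000) = 364/799

P(the patient has the disease|the test is positive) = 364/799 ≈ 45.56%


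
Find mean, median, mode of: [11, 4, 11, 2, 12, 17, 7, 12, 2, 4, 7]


Sorted: [2, 2, 4, 4, 7, 7, 11, 11, 12, 12, 17]
Mean = 89/11
Median = 7
Freq: {11: 2, 4: 2, 2: 2, 12: 2, 17: 1, 7: 2}
Mode: [2, 4, 7, 11, 12]

Mean=89/11, Median=7, Mode=[2, 4, 7, 11, 12]


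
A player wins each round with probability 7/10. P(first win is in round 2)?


Geometric: P(X=2) = (1-p)^(k-1)×p = (3/10)^1×7/10 = 21/100

P(X=2) = 21/100 ≈ 21.00%


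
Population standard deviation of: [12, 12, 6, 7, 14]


Mean = 51/5
  (12-51/5)²=81/25
  (12-51/5)²=81/25
  (6-51/5)²=441/25
  (7-51/5)²=256/25
  (14-51/5)²=361/25
Σ(x-μ)² = 244/5
σ² = (244/5)/5 = 244/25

σ = √(244/25) ≈ 3.1241


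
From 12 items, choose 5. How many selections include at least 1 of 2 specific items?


Complement: C(12,5) - C(10,5) = 792 - 252 = 540

540


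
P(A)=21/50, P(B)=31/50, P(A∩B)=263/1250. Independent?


P(A)×P(B) = 651/2500
P(A∩B) = 263/1250
Not equal → NOT independent

No, not independent


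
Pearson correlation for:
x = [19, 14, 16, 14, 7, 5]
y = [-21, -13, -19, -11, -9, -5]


n=6, Σx=75, Σy=-78, Σxy=-1127, Σx²=1083, Σy²=1198
r = (6×(-1127) - 75×(-78))/√((6×1083 - 75²)(6×1198 - (-78)²))
= -912/√(873×1104) = -912/√963792 ≈ -912/981.7291 ≈ -0.9290

r ≈ -0.9290


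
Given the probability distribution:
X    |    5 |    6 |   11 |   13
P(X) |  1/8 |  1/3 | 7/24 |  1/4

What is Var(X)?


E[X] = 109/12
E[X²] = 278/3
Var(X) = E[X²] - (E[X])² = 278/3 - 11881/144 = 1463/144

Var(X) = 1463/144 ≈ 10.1597


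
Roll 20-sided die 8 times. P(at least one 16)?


P(no 16)^8 = (19/20)^8 = 16983563041/25600000000
P(≥1) = 1 - 16983563041/25600000000 = 8616436959/25600000000

P = 8616436959/25600000000 ≈ 33.66%


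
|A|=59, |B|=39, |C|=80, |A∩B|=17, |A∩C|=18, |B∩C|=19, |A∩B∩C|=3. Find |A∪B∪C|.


|A∪B∪C| = 59+39+80-17-18-19+3 = 127

|A∪B∪C| = 127


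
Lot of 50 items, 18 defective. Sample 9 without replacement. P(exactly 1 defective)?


Hypergeometric: C(18,1)×C(32,8)/C(50,9)
= 18×10518300/2505433700 = 1893294/25054337

P(X=1) = 1893294/25054337 ≈ 7.56%


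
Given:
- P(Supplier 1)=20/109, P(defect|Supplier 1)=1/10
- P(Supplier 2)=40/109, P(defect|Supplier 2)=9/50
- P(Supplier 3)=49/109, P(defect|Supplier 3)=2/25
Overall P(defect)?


P(B) = Σ P(B|Aᵢ)×P(Aᵢ)
  1/10×20/109 = 2/109
  9/50×40/109 = 36/545
  2/25×49/109 = 98/2725
Sum = 328/2725

P(defect) = 328/2725 ≈ 12.04%


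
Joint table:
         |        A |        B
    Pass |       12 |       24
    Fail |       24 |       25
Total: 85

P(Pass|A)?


P(Pass|A) = 12/(12+24) = 12/36 = 1/3

P = 1/3 ≈ 33.33%


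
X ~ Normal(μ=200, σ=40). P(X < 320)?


z = (320-200)/40 = 3.0
P(Z < 3.0) = 0.9987

P(X < 320) ≈ 0.9987


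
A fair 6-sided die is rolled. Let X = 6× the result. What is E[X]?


E[die] = (1+6)/2 = 7/2
E[X] = 6 × 7/2 = 21

E[X] = 21


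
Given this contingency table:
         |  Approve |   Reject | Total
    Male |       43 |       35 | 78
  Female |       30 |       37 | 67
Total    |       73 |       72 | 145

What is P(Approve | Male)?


P(Approve | Male) = 43/(43+35) = 43/78

P(Approve|Male) = 43/78 ≈ 55.13%


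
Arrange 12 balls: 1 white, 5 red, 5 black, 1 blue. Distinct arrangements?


12!/(1!×5!×5!×1!) = 33264

33264


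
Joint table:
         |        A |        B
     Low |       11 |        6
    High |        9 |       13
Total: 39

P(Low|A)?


P(Low|A) = 11/(11+9) = 11/20

P = 11/20 ≈ 55.00%


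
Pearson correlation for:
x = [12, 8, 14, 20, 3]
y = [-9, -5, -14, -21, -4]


n=5, Σx=57, Σy=-53, Σxy=-776, Σx²=813, Σy²=759
r = (5×(-776) - 57×(-53))/√((5×813 - 57²)(5×759 - (-53)²))
= -859/√(816×986) = -859/√804576 ≈ -859/896.9816 ≈ -0.9577

r ≈ -0.9577


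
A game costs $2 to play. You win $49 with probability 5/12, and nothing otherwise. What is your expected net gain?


E[gain] = (49-2)×5/12 + (-2)×7/12
= 235/12 - 7/6 = 221/12

Expected net gain = $221/12 ≈ $18.42


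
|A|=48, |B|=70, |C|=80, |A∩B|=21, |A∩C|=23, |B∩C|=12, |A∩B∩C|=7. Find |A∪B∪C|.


|A∪B∪C| = 48+70+80-21-23-12+7 = 149

|A∪B∪C| = 149


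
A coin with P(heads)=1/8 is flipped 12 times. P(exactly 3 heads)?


Binomial: P(X=3) = C(12,3)×p^3×(1-p)^9
= 220 × 1/512 × 40353607/134217728 = 2219448385/17179869184

P(X=3) = 2219448385/17179869184 ≈ 12.92%


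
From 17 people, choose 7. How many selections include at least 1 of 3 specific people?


Complement: C(17,7) - C(14,7) = 19448 - 3432 = 16016

16016


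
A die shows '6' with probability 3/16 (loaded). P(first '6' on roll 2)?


Geometric: P(X=2) = (1-p)^(k-1)×p = (13/16)^1×3/16 = 39/256

P(X=2) = 39/256 ≈ 15.23%


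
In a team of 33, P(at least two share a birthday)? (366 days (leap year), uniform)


P(all different) = Π(366-i)/366 for i=0..32
= 0.225976
P(match) = 1 - 0.225976 = 0.774024

P ≈ 0.7740 ≈ 77.40%


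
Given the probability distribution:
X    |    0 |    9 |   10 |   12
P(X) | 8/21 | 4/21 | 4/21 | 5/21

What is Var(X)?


E[X] = 136/21
E[X²] = 1444/21
Var(X) = E[X²] - (E[X])² = 1444/21 - 18496/441 = 11828/441

Var(X) = 11828/441 ≈ 26.8209


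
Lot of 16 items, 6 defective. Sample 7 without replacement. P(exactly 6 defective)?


Hypergeometric: C(6,6)×C(10,1)/C(16,7)
= 1×10/11440 = 1/1144

P(X=6) = 1/1144 ≈ 0.09%


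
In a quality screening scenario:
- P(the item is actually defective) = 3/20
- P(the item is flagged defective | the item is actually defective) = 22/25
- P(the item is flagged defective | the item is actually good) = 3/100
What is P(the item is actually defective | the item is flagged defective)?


Using Bayes' theorem:
P(A|B) = P(B|A)·P(A) / P(B)

P(the item is flagged defective) = 22/25 × 3/20 + 3/100 × 17/20
= 33/250 + 51/2000 = 63/400

P(the item is actually defective|the item is flagged defective) = (33/250) / (63/400) = 88/105

P(the item is actually defective|the item is flagged defective) = 88/105 ≈ 83.81%


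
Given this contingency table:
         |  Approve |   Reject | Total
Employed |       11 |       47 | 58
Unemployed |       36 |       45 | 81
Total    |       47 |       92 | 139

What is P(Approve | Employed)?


P(Approve | Employed) = 11/(11+47) = 11/58

P(Approve|Employed) = 11/58 ≈ 18.97%


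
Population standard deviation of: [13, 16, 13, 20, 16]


Mean = 78/5
  (13-78/5)²=169/25
  (16-78/5)²=4/25
  (13-78/5)²=169/25
  (20-78/5)²=484/25
  (16-78/5)²=4/25
Σ(x-μ)² = 166/5
σ² = (166/5)/5 = 166/25

σ = √(166/25) ≈ 2.5768


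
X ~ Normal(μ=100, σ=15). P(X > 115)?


z = (115-100)/15 = 1.0
P(X > 115) = 1 - P(Z ≤ 1.0) = 1 - 0.8413 = 0.1587

P(X > 115) ≈ 0.1587


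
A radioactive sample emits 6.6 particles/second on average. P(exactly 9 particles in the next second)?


Poisson(λ=6.6): P(X=9) = e^(-λ)×λ^k/k!
= e^(-6.6) × 6.6^9 / 9!
≈ 0.001360368038 × 23762680.0138 / 362880 ≈ 0.089082

P(X=9) ≈ 0.089082 ≈ 8.91%


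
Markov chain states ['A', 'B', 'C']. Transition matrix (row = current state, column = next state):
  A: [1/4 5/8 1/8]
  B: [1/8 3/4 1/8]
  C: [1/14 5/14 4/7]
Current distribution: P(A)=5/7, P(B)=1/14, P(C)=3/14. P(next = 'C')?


P(next=C) = Σᵢ P(now=i)×P(i→C)
= 5/7×1/8 + 1/14×1/8 + 3/14×4/7
= 5/56 + 1/112 + 6/49 = 173/784

P = 173/784 ≈ 0.2207


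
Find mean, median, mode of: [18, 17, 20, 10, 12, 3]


Sorted: [3, 10, 12, 17, 18, 20]
Mean = 80/6 = 40/3
Median = 29/2
Freq: {18: 1, 17: 1, 20: 1, 10: 1, 12: 1, 3: 1}
Mode: No mode

Mean=40/3, Median=29/2, Mode=No mode


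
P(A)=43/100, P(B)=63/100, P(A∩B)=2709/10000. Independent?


P(A)×P(B) = 2709/10000
P(A∩B) = 2709/10000
Equal ✓ → Independent

Yes, independent


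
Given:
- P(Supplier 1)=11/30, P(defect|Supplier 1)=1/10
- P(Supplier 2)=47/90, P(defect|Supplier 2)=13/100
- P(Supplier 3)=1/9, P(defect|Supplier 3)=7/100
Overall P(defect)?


P(B) = Σ P(B|Aᵢ)×P(Aᵢ)
  1/10×11/30 = 11/300
  13/100×47/90 = 611/9000
  7/100×1/9 = 7/900
Sum = 337/3000

P(defect) = 337/3000 ≈ 11.23%


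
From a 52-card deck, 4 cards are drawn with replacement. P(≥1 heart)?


P(not a heart) = 39/52 = 3/4
P(none in 4 draws) = (3/4)^4 = 81/256
P(≥1 heart) = 1 - 81/256 = 175/256

P = 175/256 ≈ 68.36%


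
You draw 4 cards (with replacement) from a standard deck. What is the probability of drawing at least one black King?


P(not a black King) = 50/52 = 25/26
P(none in 4 draws) = (25/26)^4 = 390625/456976
P(≥1 black King) = 1 - 390625/456976 = 66351/456976

P = 66351/456976 ≈ 14.52%


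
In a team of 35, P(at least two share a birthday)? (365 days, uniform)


P(all different) = Π(365-i)/365 for i=0..34
= 0.185617
P(match) = 1 - 0.185617 = 0.814383

P ≈ 0.8144 ≈ 81.44%


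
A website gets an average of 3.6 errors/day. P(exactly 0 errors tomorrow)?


Poisson(λ=3.6): P(X=0) = e^(-λ)×λ^k/k!
= e^(-3.6) × 3.6^0 / 0!
≈ 0.02732372245 × 1 / 1 ≈ 0.027324

P(X=0) ≈ 0.027324 ≈ 2.73%


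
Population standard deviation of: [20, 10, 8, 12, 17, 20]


Mean = 87/6 = 29/2
  (20-29/2)²=121/4
  (10-29/2)²=81/4
  (8-29/2)²=169/4
  (12-29/2)²=25/4
  (17-29/2)²=25/4
  (20-29/2)²=121/4
Σ(x-μ)² = 271/2
σ² = (271/2)/6 = 271/12

σ = √(271/12) ≈ 4.7522


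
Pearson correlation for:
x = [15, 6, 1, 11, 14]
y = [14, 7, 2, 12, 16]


n=5, Σx=47, Σy=51, Σxy=610, Σx²=579, Σy²=649
r = (5×610 - 47×51)/√((5×579 - 47²)(5×649 - 51²))
= 653/√(686×644) = 653/√441784 ≈ 653/664.6683 ≈ 0.9824

r ≈ 0.9824


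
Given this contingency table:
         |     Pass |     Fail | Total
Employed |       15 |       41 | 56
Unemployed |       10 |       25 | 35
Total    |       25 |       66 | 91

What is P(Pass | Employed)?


P(Pass | Employed) = 15/(15+41) = 15/56

P(Pass|Employed) = 15/56 ≈ 26.79%


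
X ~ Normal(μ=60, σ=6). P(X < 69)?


z = (69-60)/6 = 1.5
P(Z < 1.5) = 0.9332

P(X < 69) ≈ 0.9332


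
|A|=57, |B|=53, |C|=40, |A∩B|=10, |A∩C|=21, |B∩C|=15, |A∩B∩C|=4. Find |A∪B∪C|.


|A∪B∪C| = 57+53+40-10-21-15+4 = 108

|A∪B∪C| = 108


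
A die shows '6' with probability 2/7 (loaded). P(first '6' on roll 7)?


Geometric: P(X=7) = (1-p)^(k-1)×p = (5/7)^6×2/7 = 31250/823543

P(X=7) = 31250/823543 ≈ 3.79%


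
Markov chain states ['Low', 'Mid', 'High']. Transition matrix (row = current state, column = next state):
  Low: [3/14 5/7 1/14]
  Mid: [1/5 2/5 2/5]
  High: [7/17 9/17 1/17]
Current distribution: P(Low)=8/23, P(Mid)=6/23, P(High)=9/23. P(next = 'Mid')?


P(next=Mid) = Σᵢ P(now=i)×P(i→Mid)
= 8/23×5/7 + 6/23×2/5 + 9/23×9/17
= 40/161 + 12/115 + 81/391 = 7663/13685

P = 7663/13685 ≈ 0.5600


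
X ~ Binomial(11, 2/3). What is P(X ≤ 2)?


P(X ≤ 2) = Σ P(X=i) for i=0..2
P(X=0) = 1/177147
P(X=1) = 22/177147
P(X=2) = 220/177147
Sum = 1/729

P(X ≤ 2) = 1/729 ≈ 0.14%


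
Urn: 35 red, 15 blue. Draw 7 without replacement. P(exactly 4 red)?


Hypergeometric: C(35,4)×C(15,3)/C(50,7)
= 52360×455/99884400 = 1547/6486

P(X=4) = 1547/6486 ≈ 23.85%


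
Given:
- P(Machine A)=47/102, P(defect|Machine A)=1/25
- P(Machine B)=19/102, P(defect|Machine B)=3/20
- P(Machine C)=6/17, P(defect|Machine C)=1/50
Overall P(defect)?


P(B) = Σ P(B|Aᵢ)×P(Aᵢ)
  1/25×47/102 = 47/2550
  3/20×19/102 = 19/680
  1/50×6/17 = 3/425
Sum = 109/2040

P(defect) = 109/2040 ≈ 5.34%


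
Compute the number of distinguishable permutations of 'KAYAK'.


Letters: 5, freq: {'K': 2, 'A': 2, 'Y': 1}
5!/(2!×2!×1!) = 120/4 = 30

30


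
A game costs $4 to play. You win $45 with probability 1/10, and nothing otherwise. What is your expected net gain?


E[gain] = (45-4)×1/10 + (-4)×9/10
= 41/10 - 18/5 = 1/2

Expected net gain = $1/2 ≈ $0.50


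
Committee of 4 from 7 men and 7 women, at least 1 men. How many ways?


Count by #men:
  1M,3W: C(7,1)×C(7,3)=245
  2M,2W: C(7,2)×C(7,2)=441
  3M,1W: C(7,3)×C(7,1)=245
  4M,0W: C(7,4)×C(7,0)=35
Total = 966

966


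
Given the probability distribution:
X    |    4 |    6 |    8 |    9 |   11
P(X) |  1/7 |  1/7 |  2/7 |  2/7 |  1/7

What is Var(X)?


E[X] = 55/7
E[X²] = 463/7
Var(X) = E[X²] - (E[X])² = 463/7 - 3025/49 = 216/49

Var(X) = 216/49 ≈ 4.4082


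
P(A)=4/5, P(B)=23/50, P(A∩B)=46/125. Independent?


P(A)×P(B) = 46/125
P(A∩B) = 46/125
Equal ✓ → Independent

Yes, independent


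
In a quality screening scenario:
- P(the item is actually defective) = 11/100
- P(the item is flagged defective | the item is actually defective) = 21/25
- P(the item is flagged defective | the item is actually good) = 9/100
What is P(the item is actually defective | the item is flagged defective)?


Using Bayes' theorem:
P(A|B) = P(B|A)·P(A) / P(B)

P(the item is flagged defective) = 21/25 × 11/100 + 9/100 × 89/100
= 231/2500 + 801/10000 = 69/400

P(the item is actually defective|the item is flagged defective) = (231/2500) / (69/400) = 308/575

P(the item is actually defective|the item is flagged defective) = 308/575 ≈ 53.57%


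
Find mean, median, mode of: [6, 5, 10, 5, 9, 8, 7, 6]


Sorted: [5, 5, 6, 6, 7, 8, 9, 10]
Mean = 56/8 = 7
Median = 13/2
Freq: {6: 2, 5: 2, 10: 1, 9: 1, 8: 1, 7: 1}
Mode: [5, 6]

Mean=7, Median=13/2, Mode=[5, 6]


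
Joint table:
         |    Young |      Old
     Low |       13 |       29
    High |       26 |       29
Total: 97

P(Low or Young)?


P(Low∨Young) = P(Low) + P(Young) - P(Low∧Young)
= (42 + 39 - 13)/97 = 68/97

P = 68/97 ≈ 70.10%


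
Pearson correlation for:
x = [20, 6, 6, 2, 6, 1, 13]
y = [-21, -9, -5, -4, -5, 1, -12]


n=7, Σx=54, Σy=-55, Σxy=-697, Σx²=682, Σy²=733
r = (7×(-697) - 54×(-55))/√((7×682 - 54²)(7×733 - (-55)²))
= -1909/√(1858×2106) = -1909/√3912948 ≈ -1909/1978.1173 ≈ -0.9651

r ≈ -0.9651


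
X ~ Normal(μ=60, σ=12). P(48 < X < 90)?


z₁=(48-60)/12=-1.0, z₂=(90-60)/12=2.5
P = Φ(2.5) - Φ(-1.0) = 0.993790 - 0.158655 = 0.835135 ≈ 0.8351

P(48 < X < 90) ≈ 0.8351


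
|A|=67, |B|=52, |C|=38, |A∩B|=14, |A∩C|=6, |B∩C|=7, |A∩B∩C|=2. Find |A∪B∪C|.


|A∪B∪C| = 67+52+38-14-6-7+2 = 132

|A∪B∪C| = 132


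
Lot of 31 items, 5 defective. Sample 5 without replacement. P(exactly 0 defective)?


Hypergeometric: C(5,0)×C(26,5)/C(31,5)
= 1×65780/169911 = 65780/169911

P(X=0) = 65780/169911 ≈ 38.71%


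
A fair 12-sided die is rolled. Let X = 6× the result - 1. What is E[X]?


E[die] = (1+12)/2 = 13/2
E[X] = 6×13/2 - 1 = 38

E[X] = 38


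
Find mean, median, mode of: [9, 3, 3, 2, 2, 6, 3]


Sorted: [2, 2, 3, 3, 3, 6, 9]
Mean = 28/7 = 4
Median = 3
Freq: {9: 1, 3: 3, 2: 2, 6: 1}
Mode: [3]

Mean=4, Median=3, Mode=3


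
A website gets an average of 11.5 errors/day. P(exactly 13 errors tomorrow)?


Poisson(λ=11.5): P(X=13) = e^(-λ)×λ^k/k!
= e^(-11.5) × 11.5^13 / 13!
≈ 1.01300936e-05 × 6.15278762129e+13 / 6227020800 ≈ 0.100093

P(X=13) ≈ 0.100093 ≈ 10.01%


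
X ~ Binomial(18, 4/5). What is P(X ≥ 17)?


P(X ≥ 17) = Σ P(X=i) for i=17..18
P(X=17) = 309237645312/3814697265625
P(X=18) = 68719476736/3814697265625
Sum = 377957122048/3814697265625

P(X ≥ 17) = 377957122048/3814697265625 ≈ 9.91%


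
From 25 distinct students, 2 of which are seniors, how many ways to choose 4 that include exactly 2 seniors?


Choose 2 of the 2 seniors and 2 of the other 23 students:
C(2,2)×C(23,2) = 1×253 = 253

253


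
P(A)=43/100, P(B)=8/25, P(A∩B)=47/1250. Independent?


P(A)×P(B) = 86/625
P(A∩B) = 47/1250
Not equal → NOT independent

No, not independent


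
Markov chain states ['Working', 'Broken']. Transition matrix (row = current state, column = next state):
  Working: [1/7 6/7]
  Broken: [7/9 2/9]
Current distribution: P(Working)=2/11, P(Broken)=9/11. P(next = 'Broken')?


P(next=Broken) = Σᵢ P(now=i)×P(i→Broken)
= 2/11×6/7 + 9/11×2/9
= 12/77 + 2/11 = 26/77

P = 26/77 ≈ 0.3377


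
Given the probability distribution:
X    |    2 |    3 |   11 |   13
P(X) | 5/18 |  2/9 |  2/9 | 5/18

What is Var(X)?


E[X] = 131/18
E[X²] = 1385/18
Var(X) = E[X²] - (E[X])² = 1385/18 - 17161/324 = 7769/324

Var(X) = 7769/324 ≈ 23.9784


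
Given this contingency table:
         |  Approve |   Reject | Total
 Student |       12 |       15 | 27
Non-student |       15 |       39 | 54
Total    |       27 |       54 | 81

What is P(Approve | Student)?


P(Approve | Student) = 12/(12+15) = 12/27 = 4/9

P(Approve|Student) = 4/9 ≈ 44.44%


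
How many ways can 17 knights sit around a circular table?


Circular arrangements of 17 distinct objects: fix one position to break rotational symmetry.
(n-1)! = 16! = 20922789888000

20922789888000


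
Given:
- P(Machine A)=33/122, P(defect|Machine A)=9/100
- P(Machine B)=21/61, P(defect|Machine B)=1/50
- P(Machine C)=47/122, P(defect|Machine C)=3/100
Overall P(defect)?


P(B) = Σ P(B|Aᵢ)×P(Aᵢ)
  9/100×33/122 = 297/12200
  1/50×21/61 = 21/3050
  3/100×47/122 = 141/12200
Sum = 261/6100

P(defect) = 261/6100 ≈ 4.28%


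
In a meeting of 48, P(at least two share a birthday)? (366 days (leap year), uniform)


P(all different) = Π(366-i)/366 for i=0..47
= 0.039768
P(match) = 1 - 0.039768 = 0.960232

P ≈ 0.9602 ≈ 96.02%


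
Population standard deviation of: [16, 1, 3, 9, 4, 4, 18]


Mean = 55/7
  (16-55/7)²=3249/49
  (1-55/7)²=2304/49
  (3-55/7)²=1156/49
  (9-55/7)²=64/49
  (4-55/7)²=729/49
  (4-55/7)²=729/49
  (18-55/7)²=5041/49
Σ(x-μ)² = 1896/7
σ² = (1896/7)/7 = 1896/49

σ = √(1896/49) ≈ 6.2204


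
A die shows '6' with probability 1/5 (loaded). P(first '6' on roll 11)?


Geometric: P(X=11) = (1-p)^(k-1)×p = (4/5)^10×1/5 = 1048576/48828125

P(X=11) = 1048576/48828125 ≈ 2.15%


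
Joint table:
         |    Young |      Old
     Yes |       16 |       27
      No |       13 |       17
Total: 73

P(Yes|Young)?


P(Yes|Young) = 16/(16+13) = 16/29

P = 16/29 ≈ 55.17%


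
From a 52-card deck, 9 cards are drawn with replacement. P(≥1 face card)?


P(not a face card) = 40/52 = 10/13
P(none in 9 draws) = (10/13)^9 = 1000000000/10604499373
P(≥1 face card) = 1 - 1000000000/10604499373 = 9604499373/10604499373

P = 9604499373/10604499373 ≈ 90.57%


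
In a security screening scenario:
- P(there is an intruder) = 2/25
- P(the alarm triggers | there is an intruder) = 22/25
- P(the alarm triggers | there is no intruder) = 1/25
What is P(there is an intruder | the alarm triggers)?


Using Bayes' theorem:
P(A|B) = P(B|A)·P(A) / P(B)

P(the alarm triggers) = 22/25 × 2/25 + 1/25 × 23/25
= 44/625 + 23/625 = 67/625

P(there is an intruder|the alarm triggers) = (44/625) / (67/625) = 44/67

P(there is an intruder|the alarm triggers) = 44/67 ≈ 65.67%


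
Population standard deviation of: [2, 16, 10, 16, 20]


Mean = 64/5
  (2-64/5)²=2916/25
  (16-64/5)²=256/25
  (10-64/5)²=196/25
  (16-64/5)²=256/25
  (20-64/5)²=1296/25
Σ(x-μ)² = 984/5
σ² = (984/5)/5 = 984/25

σ = √(984/25) ≈ 6.2738


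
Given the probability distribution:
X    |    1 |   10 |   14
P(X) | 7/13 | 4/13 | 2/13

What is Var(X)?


E[X] = 75/13
E[X²] = 799/13
Var(X) = E[X²] - (E[X])² = 799/13 - 5625/169 = 4762/169

Var(X) = 4762/169 ≈ 28.1775


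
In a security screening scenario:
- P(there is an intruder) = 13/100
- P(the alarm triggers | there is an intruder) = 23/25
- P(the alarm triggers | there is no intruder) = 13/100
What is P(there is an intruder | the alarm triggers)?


Using Bayes' theorem:
P(A|B) = P(B|A)·P(A) / P(B)

P(the alarm triggers) = 23/25 × 13/100 + 13/100 × 87/100
= 299/2500 + 1131/10000 = 2327/10000

P(there is an intruder|the alarm triggers) = (299/2500) / (2327/10000) = 92/179

P(there is an intruder|the alarm triggers) = 92/179 ≈ 51.40%


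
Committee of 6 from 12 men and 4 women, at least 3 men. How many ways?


Count by #men:
  3M,3W: C(12,3)×C(4,3)=880
  4M,2W: C(12,4)×C(4,2)=2970
  5M,1W: C(12,5)×C(4,1)=3168
  6M,0W: C(12,6)×C(4,0)=924
Total = 7942

7942


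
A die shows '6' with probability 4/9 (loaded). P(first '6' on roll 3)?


Geometric: P(X=3) = (1-p)^(k-1)×p = (5/9)^2×4/9 = 100/729

P(X=3) = 100/729 ≈ 13.72%


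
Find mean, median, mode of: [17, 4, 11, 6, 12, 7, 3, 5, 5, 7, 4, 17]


Sorted: [3, 4, 4, 5, 5, 6, 7, 7, 11, 12, 17, 17]
Mean = 98/12 = 49/6
Median = 13/2
Freq: {17: 2, 4: 2, 11: 1, 6: 1, 12: 1, 7: 2, 3: 1, 5: 2}
Mode: [4, 5, 7, 17]

Mean=49/6, Median=13/2, Mode=[4, 5, 7, 17]


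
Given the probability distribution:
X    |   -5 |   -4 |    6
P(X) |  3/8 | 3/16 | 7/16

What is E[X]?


E[X] = Σ x·P(X=x)
= (-5)×(3/8) + (-4)×(3/16) + (6)×(7/16)
= 0

E[X] = 0


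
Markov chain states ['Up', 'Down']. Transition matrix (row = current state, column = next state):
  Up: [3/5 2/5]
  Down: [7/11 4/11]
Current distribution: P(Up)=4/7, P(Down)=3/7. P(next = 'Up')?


P(next=Up) = Σᵢ P(now=i)×P(i→Up)
= 4/7×3/5 + 3/7×7/11
= 12/35 + 3/11 = 237/385

P = 237/385 ≈ 0.6156


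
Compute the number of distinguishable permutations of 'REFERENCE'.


Letters: 9, freq: {'R': 2, 'E': 4, 'F': 1, 'N': 1, 'C': 1}
9!/(2!×4!×1!×1!×1!) = 362880/48 = 7560

7560


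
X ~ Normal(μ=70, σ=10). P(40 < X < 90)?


z₁=(40-70)/10=-3.0, z₂=(90-70)/10=2.0
P = Φ(2.0) - Φ(-3.0) = 0.977250 - 0.001350 = 0.975900 ≈ 0.9759

P(40 < X < 90) ≈ 0.9759


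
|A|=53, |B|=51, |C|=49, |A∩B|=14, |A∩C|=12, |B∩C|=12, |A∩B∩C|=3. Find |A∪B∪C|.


|A∪B∪C| = 53+51+49-14-12-12+3 = 118

|A∪B∪C| = 118


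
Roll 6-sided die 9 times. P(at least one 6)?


P(no 6)^9 = (5/6)^9 = 1953125/10077696
P(≥1) = 1 - 1953125/10077696 = 8124571/10077696

P = 8124571/10077696 ≈ 80.62%


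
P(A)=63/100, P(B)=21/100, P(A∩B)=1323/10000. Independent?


P(A)×P(B) = 1323/10000
P(A∩B) = 1323/10000
Equal ✓ → Independent

Yes, independent


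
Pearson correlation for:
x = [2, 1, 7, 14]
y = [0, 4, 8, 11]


n=4, Σx=24, Σy=23, Σxy=214, Σx²=250, Σy²=201
r = (4×214 - 24×23)/√((4×250 - 24²)(4×201 - 23²))
= 304/√(424×275) = 304/√116600 ≈ 304/341.4674 ≈ 0.8903

r ≈ 0.8903


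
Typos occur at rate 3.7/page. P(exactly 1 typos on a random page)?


Poisson(λ=3.7): P(X=1) = e^(-λ)×λ^k/k!
= e^(-3.7) × 3.7^1 / 1!
≈ 0.02472352647 × 3.7 / 1 ≈ 0.091477

P(X=1) ≈ 0.091477 ≈ 9.15%


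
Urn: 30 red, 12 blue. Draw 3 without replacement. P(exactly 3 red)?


Hypergeometric: C(30,3)×C(12,0)/C(42,3)
= 4060×1/11480 = 29/82

P(X=3) = 29/82 ≈ 35.37%


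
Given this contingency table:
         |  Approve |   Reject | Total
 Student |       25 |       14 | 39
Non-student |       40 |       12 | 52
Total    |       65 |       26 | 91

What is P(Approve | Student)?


P(Approve | Student) = 25/(25+14) = 25/39

P(Approve|Student) = 25/39 ≈ 64.10%


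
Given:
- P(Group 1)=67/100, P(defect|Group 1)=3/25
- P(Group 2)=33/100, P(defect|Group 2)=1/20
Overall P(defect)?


P(B) = Σ P(B|Aᵢ)×P(Aᵢ)
  3/25×67/100 = 201/2500
  1/20×33/100 = 33/2000
Sum = 969/10000

P(defect) = 969/10000 ≈ 9.69%


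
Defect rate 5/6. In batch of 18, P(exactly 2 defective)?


Binomial: P(X=2) = C(18,2)×p^2×(1-p)^16
= 153 × 25/36 × 1/2821109907456 = 425/11284439629824

P(X=2) = 425/11284439629824 ≈ 0.00%


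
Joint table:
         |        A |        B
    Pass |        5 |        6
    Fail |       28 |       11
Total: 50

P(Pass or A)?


P(Pass∨A) = P(Pass) + P(A) - P(Pass∧A)
= (11 + 33 - 5)/50 = 39/50

P = 39/50 ≈ 78.00%


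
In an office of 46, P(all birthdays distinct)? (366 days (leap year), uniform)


P(all different) = Π(366-i)/366 for i=0..45
= (366/366)×(365/366)×...×(321/366)
= 0.052187

P ≈ 0.0522 ≈ 5.22%


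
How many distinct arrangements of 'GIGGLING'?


Letters: 8, freq: {'G': 4, 'I': 2, 'L': 1, 'N': 1}
8!/(4!×2!×1!×1!) = 40320/48 = 840

840


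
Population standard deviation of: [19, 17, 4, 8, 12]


Mean = 60/5 = 12
  (19-12)²=49
  (17-12)²=25
  (4-12)²=64
  (8-12)²=16
  (12-12)²=0
Σ(x-μ)² = 154
σ² = 154/5

σ = √(154/5) ≈ 5.5498


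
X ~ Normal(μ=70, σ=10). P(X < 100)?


z = (100-70)/10 = 3.0
P(Z < 3.0) = 0.9987

P(X < 100) ≈ 0.9987


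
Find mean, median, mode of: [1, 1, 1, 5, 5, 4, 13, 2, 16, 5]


Sorted: [1, 1, 1, 2, 4, 5, 5, 5, 13, 16]
Mean = 53/10
Median = 9/2
Freq: {1: 3, 5: 3, 4: 1, 13: 1, 2: 1, 16: 1}
Mode: [1, 5]

Mean=53/10, Median=9/2, Mode=[1, 5]


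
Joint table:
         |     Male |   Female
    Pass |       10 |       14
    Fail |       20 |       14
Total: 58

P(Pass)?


P(Pass) = (10+14)/58 = 24/58 = 12/29

P(Pass) = 12/29 ≈ 41.38%


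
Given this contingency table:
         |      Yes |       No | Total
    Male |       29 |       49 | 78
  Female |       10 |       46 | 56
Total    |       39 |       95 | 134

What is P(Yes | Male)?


P(Yes | Male) = 29/(29+49) = 29/78

P(Yes|Male) = 29/78 ≈ 37.18%


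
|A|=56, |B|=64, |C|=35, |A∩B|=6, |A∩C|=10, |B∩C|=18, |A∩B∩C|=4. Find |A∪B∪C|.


|A∪B∪C| = 56+64+35-6-10-18+4 = 125

|A∪B∪C| = 125


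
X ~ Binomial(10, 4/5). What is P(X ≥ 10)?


P(X ≥ 10) = Σ P(X=i) for i=10..10
P(X=10) = 1048576/9765625
Sum = 1048576/9765625

P(X ≥ 10) = 1048576/9765625 ≈ 10.74%


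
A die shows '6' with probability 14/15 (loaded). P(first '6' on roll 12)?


Geometric: P(X=12) = (1-p)^(k-1)×p = (1/15)^11×14/15 = 14/129746337890625

P(X=12) = 14/129746337890625 ≈ 0.00%


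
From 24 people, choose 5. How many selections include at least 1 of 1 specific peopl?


Complement: C(24,5) - C(23,5) = 42504 - 33649 = 8855

8855


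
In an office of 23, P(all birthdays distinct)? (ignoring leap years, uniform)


P(all different) = Π(365-i)/365 for i=0..22
= (365/365)×(364/365)×...×(343/365)
= 0.492703

P ≈ 0.4927 ≈ 49.27%


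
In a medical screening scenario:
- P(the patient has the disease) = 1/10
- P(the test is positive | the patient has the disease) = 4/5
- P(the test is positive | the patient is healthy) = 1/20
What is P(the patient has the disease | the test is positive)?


Using Bayes' theorem:
P(A|B) = P(B|A)·P(A) / P(B)

P(the test is positive) = 4/5 × 1/10 + 1/20 × 9/10
= 2/25 + 9/200 = 1/8

P(the patient has the disease|the test is positive) = (2/25) / (1/8) = 16/25

P(the patient has the disease|the test is positive) = 16/25 ≈ 64.00%


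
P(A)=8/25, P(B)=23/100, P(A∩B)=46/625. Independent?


P(A)×P(B) = 46/625
P(A∩B) = 46/625
Equal ✓ → Independent

Yes, independent


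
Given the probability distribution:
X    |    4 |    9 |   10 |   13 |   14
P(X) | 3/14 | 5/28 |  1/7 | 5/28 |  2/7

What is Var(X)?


E[X] = 143/14
E[X²] = 1657/14
Var(X) = E[X²] - (E[X])² = 1657/14 - 20449/196 = 2749/196

Var(X) = 2749/196 ≈ 14.0255


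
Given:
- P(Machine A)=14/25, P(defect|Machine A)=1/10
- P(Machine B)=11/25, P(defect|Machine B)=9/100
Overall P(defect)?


P(B) = Σ P(B|Aᵢ)×P(Aᵢ)
  1/10×14/25 = 7/125
  9/100×11/25 = 99/2500
Sum = 239/2500

P(defect) = 239/2500 ≈ 9.56%


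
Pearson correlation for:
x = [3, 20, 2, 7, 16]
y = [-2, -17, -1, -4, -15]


n=5, Σx=48, Σy=-39, Σxy=-616, Σx²=718, Σy²=535
r = (5×(-616) - 48×(-39))/√((5×718 - 48²)(5×535 - (-39)²))
= -1208/√(1286×1154) = -1208/√1484044 ≈ -1208/1218.2134 ≈ -0.9916

r ≈ -0.9916


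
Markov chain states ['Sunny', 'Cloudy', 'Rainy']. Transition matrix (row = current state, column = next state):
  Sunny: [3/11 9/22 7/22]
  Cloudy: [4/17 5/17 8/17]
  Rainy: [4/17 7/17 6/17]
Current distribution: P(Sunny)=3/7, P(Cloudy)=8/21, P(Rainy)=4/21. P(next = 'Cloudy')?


P(next=Cloudy) = Σᵢ P(now=i)×P(i→Cloudy)
= 3/7×9/22 + 8/21×5/17 + 4/21×7/17
= 27/154 + 40/357 + 4/51 = 169/462

P = 169/462 ≈ 0.3658


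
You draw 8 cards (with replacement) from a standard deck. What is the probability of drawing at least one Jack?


P(not a Jack) = 48/52 = 12/13
P(none in 8 draws) = (12/13)^8 = 429981696/815730721
P(≥1 Jack) = 1 - 429981696/815730721 = 385749025/815730721

P = 385749025/815730721 ≈ 47.29%


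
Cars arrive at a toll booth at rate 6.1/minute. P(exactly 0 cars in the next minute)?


Poisson(λ=6.1): P(X=0) = e^(-λ)×λ^k/k!
= e^(-6.1) × 6.1^0 / 0!
≈ 0.002242867719 × 1 / 1 ≈ 0.002243

P(X=0) ≈ 0.002243 ≈ 0.22%


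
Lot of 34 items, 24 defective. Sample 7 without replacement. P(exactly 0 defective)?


Hypergeometric: C(24,0)×C(10,7)/C(34,7)
= 1×120/5379616 = 15/672452

P(X=0) = 15/672452 ≈ 0.00%


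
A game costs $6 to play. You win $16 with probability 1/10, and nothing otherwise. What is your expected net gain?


E[gain] = (16-6)×1/10 + (-6)×9/10
= 1 - 27/5 = -22/5

Expected net gain = $-22/5 ≈ $-4.40


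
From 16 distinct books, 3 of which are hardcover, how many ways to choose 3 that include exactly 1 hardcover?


Choose 1 of the 3 hardcovers and 2 of the other 13 books:
C(3,1)×C(13,2) = 3×78 = 234

234


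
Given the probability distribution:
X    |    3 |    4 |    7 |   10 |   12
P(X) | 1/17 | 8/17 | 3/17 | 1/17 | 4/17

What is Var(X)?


E[X] = 114/17
E[X²] = 960/17
Var(X) = E[X²] - (E[X])² = 960/17 - 12996/289 = 3324/289

Var(X) = 3324/289 ≈ 11.5017


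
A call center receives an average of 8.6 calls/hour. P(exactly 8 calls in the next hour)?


Poisson(λ=8.6): P(X=8) = e^(-λ)×λ^k/k!
= e^(-8.6) × 8.6^8 / 8!
≈ 0.0001841057937 × 29921792.7107 / 40320 ≈ 0.136626

P(X=8) ≈ 0.136626 ≈ 13.66%


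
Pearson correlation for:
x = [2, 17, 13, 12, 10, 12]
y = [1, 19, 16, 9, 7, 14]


n=6, Σx=66, Σy=66, Σxy=879, Σx²=850, Σy²=944
r = (6×879 - 66×66)/√((6×850 - 66²)(6×944 - 66²))
= 918/√(744×1308) = 918/√973152 ≈ 918/986.4847 ≈ 0.9306

r ≈ 0.9306


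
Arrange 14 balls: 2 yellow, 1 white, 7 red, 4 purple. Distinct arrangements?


14!/(2!×1!×7!×4!) = 360360

360360


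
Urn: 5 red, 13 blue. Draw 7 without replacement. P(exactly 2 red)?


Hypergeometric: C(5,2)×C(13,5)/C(18,7)
= 10×1287/31824 = 55/136

P(X=2) = 55/136 ≈ 40.44%


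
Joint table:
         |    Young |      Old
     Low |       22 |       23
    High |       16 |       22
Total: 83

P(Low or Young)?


P(Low∨Young) = P(Low) + P(Young) - P(Low∧Young)
= (45 + 38 - 22)/83 = 61/83

P = 61/83 ≈ 73.49%


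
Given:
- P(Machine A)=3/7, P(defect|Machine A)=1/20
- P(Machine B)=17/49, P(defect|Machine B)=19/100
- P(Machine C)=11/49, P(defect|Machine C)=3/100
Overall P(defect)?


P(B) = Σ P(B|Aᵢ)×P(Aᵢ)
  1/20×3/7 = 3/140
  19/100×17/49 = 323/4900
  3/100×11/49 = 33/4900
Sum = 461/4900

P(defect) = 461/4900 ≈ 9.41%


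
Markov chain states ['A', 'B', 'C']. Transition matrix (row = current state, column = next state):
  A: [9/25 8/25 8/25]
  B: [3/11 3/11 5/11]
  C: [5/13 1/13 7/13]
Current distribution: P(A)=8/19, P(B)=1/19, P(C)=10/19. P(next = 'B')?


P(next=B) = Σᵢ P(now=i)×P(i→B)
= 8/19×8/25 + 1/19×3/11 + 10/19×1/13
= 64/475 + 3/209 + 10/247 = 12877/67925

P = 12877/67925 ≈ 0.1896


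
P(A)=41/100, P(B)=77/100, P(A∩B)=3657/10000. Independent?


P(A)×P(B) = 3157/10000
P(A∩B) = 3657/10000
Not equal → NOT independent

No, not independent


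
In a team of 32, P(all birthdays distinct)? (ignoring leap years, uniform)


P(all different) = Π(365-i)/365 for i=0..31
= (365/365)×(364/365)×...×(334/365)
= 0.246652

P ≈ 0.2467 ≈ 24.67%


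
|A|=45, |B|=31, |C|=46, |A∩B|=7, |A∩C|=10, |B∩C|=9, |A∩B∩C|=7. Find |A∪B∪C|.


|A∪B∪C| = 45+31+46-7-10-9+7 = 103

|A∪B∪C| = 103


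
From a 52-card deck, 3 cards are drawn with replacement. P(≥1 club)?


P(not a club) = 39/52 = 3/4
P(none in 3 draws) = (3/4)^3 = 27/64
P(≥1 club) = 1 - 27/64 = 37/64

P = 37/64 ≈ 57.81%


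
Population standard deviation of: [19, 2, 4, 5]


Mean = 30/4 = 15/2
  (19-15/2)²=529/4
  (2-15/2)²=121/4
  (4-15/2)²=49/4
  (5-15/2)²=25/4
Σ(x-μ)² = 181
σ² = 181/4

σ = √(181/4) ≈ 6.7268


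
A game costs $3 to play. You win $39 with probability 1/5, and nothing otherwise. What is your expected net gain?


E[gain] = (39-3)×1/5 + (-3)×4/5
= 36/5 - 12/5 = 24/5

Expected net gain = $24/5 ≈ $4.80


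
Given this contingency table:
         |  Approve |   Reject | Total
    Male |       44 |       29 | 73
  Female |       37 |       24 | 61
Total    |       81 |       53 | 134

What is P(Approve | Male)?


P(Approve | Male) = 44/(44+29) = 44/73

P(Approve|Male) = 44/73 ≈ 60.27%


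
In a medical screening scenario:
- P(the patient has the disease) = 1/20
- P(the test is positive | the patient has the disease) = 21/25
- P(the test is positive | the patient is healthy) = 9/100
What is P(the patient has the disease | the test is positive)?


Using Bayes' theorem:
P(A|B) = P(B|A)·P(A) / P(B)

P(the test is positive) = 21/25 × 1/20 + 9/100 × 19/20
= 21/500 + 171/2000 = 51/400

P(the patient has the disease|the test is positive) = (21/500) / (51/400) = 28/85

P(the patient has the disease|the test is positive) = 28/85 ≈ 32.94%
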